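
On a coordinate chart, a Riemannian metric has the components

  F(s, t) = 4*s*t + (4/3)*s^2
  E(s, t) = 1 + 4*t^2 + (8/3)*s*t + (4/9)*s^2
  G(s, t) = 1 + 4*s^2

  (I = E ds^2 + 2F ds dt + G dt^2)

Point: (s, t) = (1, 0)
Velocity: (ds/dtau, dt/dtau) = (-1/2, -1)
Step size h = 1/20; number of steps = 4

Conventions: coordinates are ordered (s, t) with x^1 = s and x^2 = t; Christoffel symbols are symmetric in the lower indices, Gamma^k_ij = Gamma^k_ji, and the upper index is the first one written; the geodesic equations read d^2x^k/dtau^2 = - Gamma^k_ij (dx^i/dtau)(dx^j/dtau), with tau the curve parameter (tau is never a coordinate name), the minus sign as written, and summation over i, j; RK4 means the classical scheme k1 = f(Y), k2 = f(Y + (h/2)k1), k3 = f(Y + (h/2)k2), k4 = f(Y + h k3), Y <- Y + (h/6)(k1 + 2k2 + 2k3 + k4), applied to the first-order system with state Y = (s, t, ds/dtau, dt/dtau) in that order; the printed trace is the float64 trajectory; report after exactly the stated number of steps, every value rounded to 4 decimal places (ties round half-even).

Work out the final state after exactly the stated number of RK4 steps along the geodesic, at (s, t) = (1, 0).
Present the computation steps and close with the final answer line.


f(Y) = (ds/dtau, dt/dtau, -Gamma^s_ij Y'^i Y'^j, -Gamma^t_ij Y'^i Y'^j) with the Gammas evaluated at the stage position; h = 0.050000; intermediate values shown to 6 dp
step 0: s = 1.0000, t = 0.0000, ds/dtau = -0.5000, dt/dtau = -1.0000
step 1:
  k1: at (s, t) = (1.000000, 0.000000), (ds/dtau, dt/dtau) = (-0.500000, -1.000000); Gamma_sss = 0.081633, Gamma_sst = 0.244898, Gamma_stt = 0.000000, Gamma_tss = 0.244898, Gamma_tst = 0.734694, Gamma_ttt = 0.000000; k1 = (-0.500000, -1.000000, -0.265306, -0.795918)
  k2: at (s, t) = (0.987500, -0.025000), (ds/dtau, dt/dtau) = (-0.506633, -1.019898); Gamma_sss = 0.076945, Gamma_sst = 0.230836, Gamma_stt = 0.000000, Gamma_tss = 0.249809, Gamma_tst = 0.749427, Gamma_ttt = 0.000000; k2 = (-0.506633, -1.019898, -0.258302, -0.838598)
  k3: at (s, t) = (0.987334, -0.025497), (ds/dtau, dt/dtau) = (-0.506458, -1.020965); Gamma_sss = 0.076844, Gamma_sst = 0.230533, Gamma_stt = 0.000000, Gamma_tss = 0.249893, Gamma_tst = 0.749678, Gamma_ttt = 0.000000; k3 = (-0.506458, -1.020965, -0.258116, -0.839378)
  k4: at (s, t) = (0.974677, -0.051048), (ds/dtau, dt/dtau) = (-0.512906, -1.041969); Gamma_sss = 0.071594, Gamma_sst = 0.214782, Gamma_stt = 0.000000, Gamma_tss = 0.254820, Gamma_tst = 0.764461, Gamma_ttt = 0.000000; k4 = (-0.512906, -1.041969, -0.248407, -0.884141)
  Y <- Y + (h/6)(k1 + 2k2 + 2k3 + k4): s = 0.9747, t = -0.0510, ds/dtau = -0.5129, dt/dtau = -1.0420
step 2:
  k1: at (s, t) = (0.974674, -0.051031), (ds/dtau, dt/dtau) = (-0.512888, -1.041967); Gamma_sss = 0.071598, Gamma_sst = 0.214794, Gamma_stt = 0.000000, Gamma_tss = 0.254819, Gamma_tst = 0.764457, Gamma_ttt = 0.000000; k1 = (-0.512888, -1.041967, -0.248412, -0.884101)
  k2: at (s, t) = (0.961852, -0.077080), (ds/dtau, dt/dtau) = (-0.519098, -1.064069); Gamma_sss = 0.065760, Gamma_sst = 0.197281, Gamma_stt = 0.000000, Gamma_tss = 0.259721, Gamma_tst = 0.779162, Gamma_ttt = 0.000000; k2 = (-0.519098, -1.064069, -0.235659, -0.930735)
  k3: at (s, t) = (0.961697, -0.077633), (ds/dtau, dt/dtau) = (-0.518779, -1.065235); Gamma_sss = 0.065629, Gamma_sst = 0.196886, Gamma_stt = 0.000000, Gamma_tss = 0.259803, Gamma_tst = 0.779410, Gamma_ttt = 0.000000; k3 = (-0.518779, -1.065235, -0.235270, -0.931360)
  k4: at (s, t) = (0.948735, -0.104293), (ds/dtau, dt/dtau) = (-0.524651, -1.088535); Gamma_sss = 0.059121, Gamma_sst = 0.177363, Gamma_stt = 0.000000, Gamma_tss = 0.264635, Gamma_tst = 0.793906, Gamma_ttt = 0.000000; k4 = (-0.524651, -1.088535, -0.218858, -0.979644)
  Y <- Y + (h/6)(k1 + 2k2 + 2k3 + k4): s = 0.9487, t = -0.1043, ds/dtau = -0.5246, dt/dtau = -1.0885
step 3:
  k1: at (s, t) = (0.948730, -0.104273), (ds/dtau, dt/dtau) = (-0.524631, -1.088533); Gamma_sss = 0.059126, Gamma_sst = 0.177378, Gamma_stt = 0.000000, Gamma_tss = 0.264634, Gamma_tst = 0.793903, Gamma_ttt = 0.000000; k1 = (-0.524631, -1.088533, -0.218867, -0.979598)
  k2: at (s, t) = (0.935614, -0.131487), (ds/dtau, dt/dtau) = (-0.530102, -1.113023); Gamma_sss = 0.051928, Gamma_sst = 0.155784, Gamma_stt = 0.000000, Gamma_tss = 0.269339, Gamma_tst = 0.808018, Gamma_ttt = 0.000000; k2 = (-0.530102, -1.113023, -0.198423, -1.029174)
  k3: at (s, t) = (0.935478, -0.132099), (ds/dtau, dt/dtau) = (-0.529591, -1.114262); Gamma_sss = 0.051761, Gamma_sst = 0.155282, Gamma_stt = 0.000000, Gamma_tss = 0.269415, Gamma_tst = 0.808244, Gamma_ttt = 0.000000; k3 = (-0.529591, -1.114262, -0.197783, -1.029457)
  k4: at (s, t) = (0.922251, -0.159986), (ds/dtau, dt/dtau) = (-0.534520, -1.140006); Gamma_sss = 0.043789, Gamma_sst = 0.131367, Gamma_stt = 0.000000, Gamma_tss = 0.273921, Gamma_tst = 0.821764, Gamma_ttt = 0.000000; k4 = (-0.534520, -1.140006, -0.172609, -1.079755)
  Y <- Y + (h/6)(k1 + 2k2 + 2k3 + k4): s = 0.9222, t = -0.1600, ds/dtau = -0.5345, dt/dtau = -1.1400
step 4:
  k1: at (s, t) = (0.922242, -0.159966), (ds/dtau, dt/dtau) = (-0.534496, -1.140005); Gamma_sss = 0.043795, Gamma_sst = 0.131384, Gamma_stt = 0.000000, Gamma_tss = 0.273921, Gamma_tst = 0.821764, Gamma_ttt = 0.000000; k1 = (-0.534496, -1.140005, -0.172623, -1.079703)
  k2: at (s, t) = (0.908880, -0.188466), (ds/dtau, dt/dtau) = (-0.538812, -1.166997); Gamma_sss = 0.035040, Gamma_sst = 0.105120, Gamma_stt = 0.000000, Gamma_tss = 0.278156, Gamma_tst = 0.834469, Gamma_ttt = 0.000000; k2 = (-0.538812, -1.166997, -0.142370, -1.130169)
  k3: at (s, t) = (0.908772, -0.189141), (ds/dtau, dt/dtau) = (-0.538056, -1.168259); Gamma_sss = 0.034834, Gamma_sst = 0.104502, Gamma_stt = 0.000000, Gamma_tss = 0.278215, Gamma_tst = 0.834645, Gamma_ttt = 0.000000; k3 = (-0.538056, -1.168259, -0.141462, -1.129840)
  k4: at (s, t) = (0.895340, -0.218379), (ds/dtau, dt/dtau) = (-0.541569, -1.196497); Gamma_sss = 0.025225, Gamma_sst = 0.075675, Gamma_stt = 0.000000, Gamma_tss = 0.282074, Gamma_tst = 0.846222, Gamma_ttt = 0.000000; k4 = (-0.541569, -1.196497, -0.105471, -1.179411)
  Y <- Y + (h/6)(k1 + 2k2 + 2k3 + k4): s = 0.8953, t = -0.2184, ds/dtau = -0.5415, dt/dtau = -1.1965

Answer: s = 0.8953, t = -0.2184, ds/dtau = -0.5415, dt/dtau = -1.1965


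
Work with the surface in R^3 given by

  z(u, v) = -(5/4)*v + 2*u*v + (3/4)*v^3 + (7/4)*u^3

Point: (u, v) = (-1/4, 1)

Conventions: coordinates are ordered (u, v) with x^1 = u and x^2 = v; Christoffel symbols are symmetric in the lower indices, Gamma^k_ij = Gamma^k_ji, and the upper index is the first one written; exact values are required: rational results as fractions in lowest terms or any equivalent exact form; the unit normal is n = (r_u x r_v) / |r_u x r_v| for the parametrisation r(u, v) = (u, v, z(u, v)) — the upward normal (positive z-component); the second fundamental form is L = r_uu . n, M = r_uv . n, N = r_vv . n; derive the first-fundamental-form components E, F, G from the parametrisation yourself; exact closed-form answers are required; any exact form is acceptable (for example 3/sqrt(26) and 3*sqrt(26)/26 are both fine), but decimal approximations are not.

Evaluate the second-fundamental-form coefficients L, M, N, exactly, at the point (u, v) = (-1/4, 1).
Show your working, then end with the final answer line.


z_u = 149/64, z_v = 1/2, z_uu = -21/8, z_uv = 2, z_vv = 9/2
E = 26297/4096, F = 149/128, G = 5/4; answer radicand W^2 = 27321/4096
unnormalised second-form numerators: l = -21/8, m = 2, n = 9/2; L = l/sqrt(27321/4096), and similarly M = m/sqrt(W^2), N = n/sqrt(W^2)

Answer: L = -8*sqrt(27321)/1301, M = 128*sqrt(27321)/27321, N = 96*sqrt(27321)/9107


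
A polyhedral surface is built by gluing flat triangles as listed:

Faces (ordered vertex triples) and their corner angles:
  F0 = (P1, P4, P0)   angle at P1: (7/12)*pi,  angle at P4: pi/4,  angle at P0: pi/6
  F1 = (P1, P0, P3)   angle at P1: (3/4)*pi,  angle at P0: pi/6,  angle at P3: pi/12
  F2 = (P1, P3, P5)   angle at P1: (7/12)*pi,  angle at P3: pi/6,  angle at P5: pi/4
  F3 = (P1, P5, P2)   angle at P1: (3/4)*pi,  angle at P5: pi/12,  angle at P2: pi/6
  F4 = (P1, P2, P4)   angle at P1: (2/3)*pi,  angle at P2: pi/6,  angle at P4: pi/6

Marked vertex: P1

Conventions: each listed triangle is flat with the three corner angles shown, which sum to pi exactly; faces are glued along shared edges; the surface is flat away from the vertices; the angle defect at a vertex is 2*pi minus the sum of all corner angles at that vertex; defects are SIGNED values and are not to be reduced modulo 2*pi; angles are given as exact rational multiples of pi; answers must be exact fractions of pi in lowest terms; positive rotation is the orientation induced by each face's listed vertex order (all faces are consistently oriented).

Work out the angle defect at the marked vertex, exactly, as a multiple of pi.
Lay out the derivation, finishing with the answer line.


Sum of corner angles at P1: (10/3)*pi
defect = 2*pi - (10/3)*pi

Answer: defect(P1) = (-4/3)*pi


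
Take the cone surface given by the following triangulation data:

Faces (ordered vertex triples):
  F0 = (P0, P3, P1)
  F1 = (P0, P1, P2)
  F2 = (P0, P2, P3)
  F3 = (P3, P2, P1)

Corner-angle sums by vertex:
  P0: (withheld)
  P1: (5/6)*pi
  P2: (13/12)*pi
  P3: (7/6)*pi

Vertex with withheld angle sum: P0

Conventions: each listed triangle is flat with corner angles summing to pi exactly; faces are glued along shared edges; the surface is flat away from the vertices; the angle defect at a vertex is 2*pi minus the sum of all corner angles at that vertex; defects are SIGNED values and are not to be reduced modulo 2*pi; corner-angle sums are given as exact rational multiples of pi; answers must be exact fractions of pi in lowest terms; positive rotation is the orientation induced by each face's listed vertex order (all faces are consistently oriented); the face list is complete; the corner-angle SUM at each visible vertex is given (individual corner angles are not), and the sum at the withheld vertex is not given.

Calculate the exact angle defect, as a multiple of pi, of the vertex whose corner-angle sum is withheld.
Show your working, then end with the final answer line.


V = 4, E = 6, F = 4; chi = V - E + F = 2
Gauss-Bonnet: total defect = 2*pi*chi = 4*pi; visible defects sum to (35/12)*pi

Answer: defect(P0) = (13/12)*pi


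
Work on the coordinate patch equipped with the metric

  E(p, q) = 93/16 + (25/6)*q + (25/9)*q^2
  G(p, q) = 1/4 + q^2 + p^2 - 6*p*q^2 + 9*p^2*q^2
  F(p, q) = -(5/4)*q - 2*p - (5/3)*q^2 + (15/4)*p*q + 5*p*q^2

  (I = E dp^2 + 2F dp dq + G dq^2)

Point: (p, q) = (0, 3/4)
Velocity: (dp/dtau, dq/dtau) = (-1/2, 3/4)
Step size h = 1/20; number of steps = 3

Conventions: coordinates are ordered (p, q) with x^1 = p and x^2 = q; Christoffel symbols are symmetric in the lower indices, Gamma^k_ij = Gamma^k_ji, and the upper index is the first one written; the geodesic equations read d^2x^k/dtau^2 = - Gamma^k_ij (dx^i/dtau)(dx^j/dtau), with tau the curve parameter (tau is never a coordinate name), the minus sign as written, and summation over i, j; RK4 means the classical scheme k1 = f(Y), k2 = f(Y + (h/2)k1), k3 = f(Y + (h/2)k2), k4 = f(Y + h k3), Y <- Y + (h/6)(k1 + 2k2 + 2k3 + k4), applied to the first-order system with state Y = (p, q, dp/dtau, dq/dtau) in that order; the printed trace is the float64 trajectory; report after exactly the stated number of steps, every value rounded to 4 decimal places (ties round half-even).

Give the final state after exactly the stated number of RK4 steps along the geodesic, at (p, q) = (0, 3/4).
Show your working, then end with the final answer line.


f(Y) = (dp/dtau, dq/dtau, -Gamma^p_ij Y'^i Y'^j, -Gamma^q_ij Y'^i Y'^j) with the Gammas evaluated at the stage position; h = 0.050000; intermediate values shown to 6 dp
step 0: p = 0.0000, q = 0.7500, dp/dtau = -0.5000, dq/dtau = 0.7500
step 1:
  k1: at (p, q) = (0.000000, 0.750000), (dp/dtau, dq/dtau) = (-0.500000, 0.750000); Gamma_ppp = -0.202492, Gamma_ppq = 0.044133, Gamma_pqq = -0.053738, Gamma_qpp = -1.133956, Gamma_qpq = -1.975078, Gamma_qqq = 0.799065; k1 = (-0.500000, 0.750000, 0.113951, -1.647294)
  k2: at (p, q) = (-0.012500, 0.768750), (dp/dtau, dq/dtau) = (-0.497151, 0.708818); Gamma_ppp = -0.138902, Gamma_ppq = 0.008510, Gamma_pqq = -0.039206, Gamma_qpp = -0.742431, Gamma_qpq = -2.070375, Gamma_qqq = 0.845455; k2 = (-0.497151, 0.708818, 0.060027, -1.700434)
  k3: at (p, q) = (-0.012429, 0.767720), (dp/dtau, dq/dtau) = (-0.498499, 0.707489); Gamma_ppp = -0.142135, Gamma_ppq = 0.009977, Gamma_pqq = -0.039878, Gamma_qpp = -0.760749, Gamma_qpq = -2.065644, Gamma_qqq = 0.844377; k3 = (-0.498499, 0.707489, 0.062318, -1.690633)
  k4: at (p, q) = (-0.024925, 0.785374), (dp/dtau, dq/dtau) = (-0.496884, 0.665468); Gamma_ppp = -0.083632, Gamma_ppq = -0.023816, Gamma_pqq = -0.025220, Gamma_qpp = -0.427969, Gamma_qpq = -2.143004, Gamma_qqq = 0.886694; k4 = (-0.496884, 0.665468, 0.016067, -1.704222)
  Y <- Y + (h/6)(k1 + 2k2 + 2k3 + k4): p = -0.0249, q = 0.7854, dp/dtau = -0.4969, dq/dtau = 0.6656
step 2:
  k1: at (p, q) = (-0.024902, 0.785401), (dp/dtau, dq/dtau) = (-0.496877, 0.665553); Gamma_ppp = -0.083556, Gamma_ppq = -0.023837, Gamma_pqq = -0.025208, Gamma_qpp = -0.427582, Gamma_qpq = -2.143133, Gamma_qqq = 0.886671; k1 = (-0.496877, 0.665553, 0.016030, -1.704656)
  k2: at (p, q) = (-0.037323, 0.802040), (dp/dtau, dq/dtau) = (-0.496477, 0.622937); Gamma_ppp = -0.030100, Gamma_ppq = -0.055753, Gamma_pqq = -0.010469, Gamma_qpp = -0.147527, Gamma_qpq = -2.204538, Gamma_qqq = 0.925061; k2 = (-0.496477, 0.622937, -0.023004, -1.686216)
  k3: at (p, q) = (-0.037313, 0.800974), (dp/dtau, dq/dtau) = (-0.497453, 0.623398); Gamma_ppp = -0.033397, Gamma_ppq = -0.054203, Gamma_pqq = -0.011229, Gamma_qpp = -0.163893, Gamma_qpq = -2.200012, Gamma_qqq = 0.924083; k3 = (-0.497453, 0.623398, -0.020990, -1.683059)
  k4: at (p, q) = (-0.049774, 0.816571), (dp/dtau, dq/dtau) = (-0.497927, 0.581400); Gamma_ppp = 0.014909, Gamma_ppq = -0.084132, Gamma_pqq = 0.003452, Gamma_qpp = 0.070187, Gamma_qpq = -2.247150, Gamma_qqq = 0.958961; k4 = (-0.497927, 0.581400, -0.053575, -1.642631)
  Y <- Y + (h/6)(k1 + 2k2 + 2k3 + k4): p = -0.0498, q = 0.8166, dp/dtau = -0.4979, dq/dtau = 0.5815
step 3:
  k1: at (p, q) = (-0.049757, 0.816564), (dp/dtau, dq/dtau) = (-0.497924, 0.581504); Gamma_ppp = 0.014890, Gamma_ppq = -0.084114, Gamma_pqq = 0.003442, Gamma_qpp = 0.070101, Gamma_qpq = -2.247154, Gamma_qqq = 0.958928; k1 = (-0.497924, 0.581504, -0.053565, -1.642942)
  k2: at (p, q) = (-0.062205, 0.831102), (dp/dtau, dq/dtau) = (-0.499263, 0.540431); Gamma_ppp = 0.058012, Gamma_ppq = -0.111963, Gamma_pqq = 0.017973, Gamma_qpp = 0.262445, Gamma_qpq = -2.281482, Gamma_qqq = 0.990423; k2 = (-0.499263, 0.540431, -0.080128, -1.585851)
  k3: at (p, q) = (-0.062239, 0.830075), (dp/dtau, dq/dtau) = (-0.499927, 0.541858); Gamma_ppp = 0.054898, Gamma_ppq = -0.110429, Gamma_pqq = 0.017177, Gamma_qpp = 0.248635, Gamma_qpq = -2.277352, Gamma_qqq = 0.989535; k3 = (-0.499927, 0.541858, -0.078592, -1.586499)
  k4: at (p, q) = (-0.074753, 0.843657), (dp/dtau, dq/dtau) = (-0.501853, 0.502179); Gamma_ppp = 0.093288, Gamma_ppq = -0.136310, Gamma_pqq = 0.031526, Gamma_qpp = 0.406579, Gamma_qpq = -2.300740, Gamma_qqq = 1.018058; k4 = (-0.501853, 0.502179, -0.100151, -1.518804)
  Y <- Y + (h/6)(k1 + 2k2 + 2k3 + k4): p = -0.0747, q = 0.8436, dp/dtau = -0.5018, dq/dtau = 0.5023

Answer: p = -0.0747, q = 0.8436, dp/dtau = -0.5018, dq/dtau = 0.5023


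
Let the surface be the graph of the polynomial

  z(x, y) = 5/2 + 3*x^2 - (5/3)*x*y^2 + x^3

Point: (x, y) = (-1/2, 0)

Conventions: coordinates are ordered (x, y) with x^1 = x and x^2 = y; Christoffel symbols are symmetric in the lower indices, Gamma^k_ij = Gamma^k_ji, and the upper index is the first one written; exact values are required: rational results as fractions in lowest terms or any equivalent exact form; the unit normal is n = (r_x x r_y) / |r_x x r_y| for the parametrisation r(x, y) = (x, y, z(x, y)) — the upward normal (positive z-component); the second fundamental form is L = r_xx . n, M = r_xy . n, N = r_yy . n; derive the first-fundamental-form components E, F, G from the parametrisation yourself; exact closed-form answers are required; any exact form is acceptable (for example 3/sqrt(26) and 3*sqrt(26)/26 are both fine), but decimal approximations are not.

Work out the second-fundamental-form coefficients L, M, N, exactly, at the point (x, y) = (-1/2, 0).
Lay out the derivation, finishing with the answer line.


z_x = -9/4, z_y = 0, z_xx = 3, z_xy = 0, z_yy = 5/3
E = 97/16, F = 0, G = 1; answer radicand W^2 = 97/16
unnormalised second-form numerators: l = 3, m = 0, n = 5/3; L = l/sqrt(97/16), and similarly M = m/sqrt(W^2), N = n/sqrt(W^2)

Answer: L = 12*sqrt(97)/97, M = 0, N = 20*sqrt(97)/291


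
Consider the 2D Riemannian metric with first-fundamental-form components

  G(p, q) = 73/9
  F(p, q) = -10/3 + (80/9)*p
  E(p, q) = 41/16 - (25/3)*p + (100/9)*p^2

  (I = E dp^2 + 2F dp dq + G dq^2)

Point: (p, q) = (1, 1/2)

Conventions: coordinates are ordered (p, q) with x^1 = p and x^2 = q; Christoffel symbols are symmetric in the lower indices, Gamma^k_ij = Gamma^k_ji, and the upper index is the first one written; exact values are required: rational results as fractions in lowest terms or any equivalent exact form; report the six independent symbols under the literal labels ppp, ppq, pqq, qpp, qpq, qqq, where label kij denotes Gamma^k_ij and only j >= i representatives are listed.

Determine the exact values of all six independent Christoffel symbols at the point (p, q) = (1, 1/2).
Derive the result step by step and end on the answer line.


E = 769/144, F = 50/9, G = 73/9 at the point
E_p = 125/9, E_q = 0, F_p = 80/9, F_q = 0, G_p = 0, G_q = 0
EG - F^2 = 1793/144;  g^inv = (144/1793) * [[73/9, -50/9], [-50/9, 769/144]]
first-kind symbols [ij,l] = (1/2)(d_i g_jl + d_j g_il - d_l g_ij): [pp,p] = E_p/2 = 125/18, [pp,q] = F_p - E_q/2 = 80/9, [pq,p] = E_q/2 = 0, [pq,q] = G_p/2 = 0, [qq,p] = F_q - G_p/2 = 0, [qq,q] = G_q/2 = 0
Gamma^p_ij = (G*[ij,p] - F*[ij,q])/(EG - F^2), Gamma^q_ij = (E*[ij,q] - F*[ij,p])/(EG - F^2)

Answer: Gamma_ppp = 1000/1793, Gamma_ppq = 0, Gamma_pqq = 0, Gamma_qpp = 1280/1793, Gamma_qpq = 0, Gamma_qqq = 0


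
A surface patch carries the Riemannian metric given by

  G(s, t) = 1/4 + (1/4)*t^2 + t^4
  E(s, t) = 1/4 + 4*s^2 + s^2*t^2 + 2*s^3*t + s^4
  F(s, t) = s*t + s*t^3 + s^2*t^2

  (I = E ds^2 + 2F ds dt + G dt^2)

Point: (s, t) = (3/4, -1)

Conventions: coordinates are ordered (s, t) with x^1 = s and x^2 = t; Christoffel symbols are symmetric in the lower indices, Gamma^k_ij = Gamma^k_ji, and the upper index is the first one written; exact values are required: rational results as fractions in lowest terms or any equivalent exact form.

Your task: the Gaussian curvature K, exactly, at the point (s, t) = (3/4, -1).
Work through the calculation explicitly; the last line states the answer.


E = 649/256, F = -15/16, G = 3/2, EG - F^2 = 1497/512 at the point
E_s = 93/16, E_t = -9/32, F_s = -1/2, F_t = 15/8, G_s = 0, G_t = -9/2
E_tt = 9/8, F_st = 1, G_ss = 0
Compute both Brioschi determinants and normalise by (EG - F^2)^2.
M1 = [[-E_tt/2 + F_st - G_ss/2, E_s/2, F_s - E_t/2], [F_t - G_s/2, E, F], [G_t/2, F, G]] = [[7/16, 93/32, -23/64], [15/8, 649/256, -15/16], [-9/4, -15/16, 3/2]]; det M1 = -143031/65536
M2 = [[0, E_t/2, G_s/2], [E_t/2, E, F], [G_s/2, F, G]] = [[0, -9/64, 0], [-9/64, 649/256, -15/16], [0, -15/16, 3/2]]; det M2 = -243/8192
det M1 - det M2 = -141087/65536; K = -141087/65536 / (1497/512)^2 = -188116/747003

Answer: K = -188116/747003


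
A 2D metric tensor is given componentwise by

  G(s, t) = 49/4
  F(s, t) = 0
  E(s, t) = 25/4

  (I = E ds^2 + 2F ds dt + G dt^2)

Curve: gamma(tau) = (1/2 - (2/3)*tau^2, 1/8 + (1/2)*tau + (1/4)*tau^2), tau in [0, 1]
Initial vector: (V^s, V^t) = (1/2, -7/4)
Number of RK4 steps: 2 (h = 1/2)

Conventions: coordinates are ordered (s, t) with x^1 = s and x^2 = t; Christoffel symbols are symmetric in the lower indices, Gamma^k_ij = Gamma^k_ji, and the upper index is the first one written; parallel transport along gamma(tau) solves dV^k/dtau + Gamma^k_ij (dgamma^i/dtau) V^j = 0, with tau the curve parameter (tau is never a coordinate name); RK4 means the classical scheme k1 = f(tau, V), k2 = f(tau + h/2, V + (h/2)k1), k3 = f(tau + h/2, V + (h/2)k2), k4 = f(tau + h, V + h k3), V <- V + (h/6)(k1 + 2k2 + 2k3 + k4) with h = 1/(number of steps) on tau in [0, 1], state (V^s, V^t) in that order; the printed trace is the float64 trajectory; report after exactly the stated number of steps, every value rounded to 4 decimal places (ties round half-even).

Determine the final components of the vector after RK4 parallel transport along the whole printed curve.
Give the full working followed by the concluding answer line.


gamma'(tau) = (-(4/3)*tau, 1/2 + (1/2)*tau); f(tau, V)^k = -Gamma^k_ij(gamma(tau)) gamma'^i(tau) V^j; h = 1/2; intermediate values shown to 6 dp
curve data and Christoffel symbols at the stage parameters:
  tau = 0.000000: gamma = (0.500000, 0.125000), gamma' = (0.000000, 0.500000); Gamma_sss = 0.000000, Gamma_sst = 0.000000, Gamma_stt = 0.000000, Gamma_tss = 0.000000, Gamma_tst = 0.000000, Gamma_ttt = 0.000000
  tau = 0.250000: gamma = (0.458333, 0.265625), gamma' = (-0.333333, 0.625000); Gamma_sss = 0.000000, Gamma_sst = 0.000000, Gamma_stt = 0.000000, Gamma_tss = 0.000000, Gamma_tst = 0.000000, Gamma_ttt = 0.000000
  tau = 0.500000: gamma = (0.333333, 0.437500), gamma' = (-0.666667, 0.750000); Gamma_sss = 0.000000, Gamma_sst = 0.000000, Gamma_stt = 0.000000, Gamma_tss = 0.000000, Gamma_tst = 0.000000, Gamma_ttt = 0.000000
  tau = 0.750000: gamma = (0.125000, 0.640625), gamma' = (-1.000000, 0.875000); Gamma_sss = 0.000000, Gamma_sst = 0.000000, Gamma_stt = 0.000000, Gamma_tss = 0.000000, Gamma_tst = 0.000000, Gamma_ttt = 0.000000
  tau = 1.000000: gamma = (-0.166667, 0.875000), gamma' = (-1.333333, 1.000000); Gamma_sss = 0.000000, Gamma_sst = 0.000000, Gamma_stt = 0.000000, Gamma_tss = 0.000000, Gamma_tst = 0.000000, Gamma_ttt = 0.000000
step 0: V^s = 0.5000, V^t = -1.7500
step 1: k1 = (0.000000, 0.000000), k2 = (0.000000, 0.000000), k3 = (0.000000, 0.000000), k4 = (0.000000, 0.000000); V <- V + (h/6)(k1 + 2k2 + 2k3 + k4): V^s = 0.5000, V^t = -1.7500
step 2: k1 = (0.000000, 0.000000), k2 = (0.000000, 0.000000), k3 = (0.000000, 0.000000), k4 = (0.000000, 0.000000); V <- V + (h/6)(k1 + 2k2 + 2k3 + k4): V^s = 0.5000, V^t = -1.7500

Answer: V^s = 0.5000, V^t = -1.7500


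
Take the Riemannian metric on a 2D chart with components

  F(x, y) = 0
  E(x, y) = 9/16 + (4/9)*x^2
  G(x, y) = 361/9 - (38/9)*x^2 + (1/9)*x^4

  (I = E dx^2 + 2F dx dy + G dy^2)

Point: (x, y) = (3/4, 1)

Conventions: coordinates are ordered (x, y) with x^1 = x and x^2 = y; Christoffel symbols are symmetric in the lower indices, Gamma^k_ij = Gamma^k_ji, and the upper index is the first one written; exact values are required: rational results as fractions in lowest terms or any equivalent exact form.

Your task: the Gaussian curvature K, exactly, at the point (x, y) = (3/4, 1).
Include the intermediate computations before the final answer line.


E = 13/16, F = 0, G = 87025/2304, EG - F^2 = 1131325/36864 at the point
E_x = 2/3, E_y = 0, F_x = 0, F_y = 0, G_x = -295/48, G_y = 0
E_yy = 0, F_xy = 0, G_xx = -277/36
K follows from Brioschi's formula, (det M1 - det M2)/(EG - F^2)^2.
M1 = [[-E_yy/2 + F_xy - G_xx/2, E_x/2, F_x - E_y/2], [F_y - G_x/2, E, F], [G_y/2, F, G]] = [[277/72, 1/3, 0], [295/96, 13/16, 0], [0, 0, 87025/2304]]; det M1 = 23409725/294912
M2 = [[0, E_y/2, G_x/2], [E_y/2, E, F], [G_x/2, F, G]] = [[0, 0, -295/96], [0, 13/16, 0], [-295/96, 0, 87025/2304]]; det M2 = -1131325/147456
det M1 - det M2 = 25672375/294912; K = 25672375/294912 / (1131325/36864)^2 = 4608/49855

Answer: K = 4608/49855


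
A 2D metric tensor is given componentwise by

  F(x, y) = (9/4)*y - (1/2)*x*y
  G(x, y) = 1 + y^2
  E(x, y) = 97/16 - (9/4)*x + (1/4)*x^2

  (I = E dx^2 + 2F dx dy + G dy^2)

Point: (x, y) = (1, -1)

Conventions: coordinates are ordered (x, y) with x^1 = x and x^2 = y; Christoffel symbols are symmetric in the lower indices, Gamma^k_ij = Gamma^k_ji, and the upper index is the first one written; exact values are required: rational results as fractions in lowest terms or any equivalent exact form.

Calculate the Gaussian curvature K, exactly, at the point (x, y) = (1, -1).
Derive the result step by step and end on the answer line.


E = 65/16, F = -7/4, G = 2, EG - F^2 = 81/16 at the point
E_x = -7/4, E_y = 0, F_x = 1/2, F_y = 7/4, G_x = 0, G_y = -2
E_yy = 0, F_xy = -1/2, G_xx = 0
Evaluate Brioschi's two determinant matrices M1, M2 and divide by (EG - F^2)^2.
M1 = [[-E_yy/2 + F_xy - G_xx/2, E_x/2, F_x - E_y/2], [F_y - G_x/2, E, F], [G_y/2, F, G]] = [[-1/2, -7/8, 1/2], [7/4, 65/16, -7/4], [-1, -7/4, 2]]; det M1 = -1/2
M2 = [[0, E_y/2, G_x/2], [E_y/2, E, F], [G_x/2, F, G]] = [[0, 0, 0], [0, 65/16, -7/4], [0, -7/4, 2]]; det M2 = 0
det M1 - det M2 = -1/2; K = -1/2 / (81/16)^2 = -128/6561

Answer: K = -128/6561


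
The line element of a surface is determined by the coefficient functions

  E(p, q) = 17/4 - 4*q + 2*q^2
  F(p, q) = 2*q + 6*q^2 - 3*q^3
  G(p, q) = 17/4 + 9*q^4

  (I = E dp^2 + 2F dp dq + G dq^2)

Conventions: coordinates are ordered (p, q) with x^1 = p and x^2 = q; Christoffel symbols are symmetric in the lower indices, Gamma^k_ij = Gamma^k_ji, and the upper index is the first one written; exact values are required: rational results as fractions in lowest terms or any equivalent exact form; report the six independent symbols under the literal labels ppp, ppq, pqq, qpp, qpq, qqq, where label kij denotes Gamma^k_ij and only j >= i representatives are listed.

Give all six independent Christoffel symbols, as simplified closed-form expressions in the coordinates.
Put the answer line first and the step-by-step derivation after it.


Answer: Gamma_ppp = (-96*q^4 + 288*q^3 - 128*q^2 - 64*q)/(144*q^6 + 228*q^4 - 384*q^3 + 72*q^2 - 272*q + 289), Gamma_ppq = (288*q^5 - 288*q^4 + 136*q - 136)/(144*q^6 + 228*q^4 - 384*q^3 + 72*q^2 - 272*q + 289), Gamma_pqq = (-432*q^6 - 288*q^4 - 612*q^2 + 816*q + 136)/(144*q^6 + 228*q^4 - 384*q^3 + 72*q^2 - 272*q + 289), Gamma_qpp = (-64*q^3 + 192*q^2 - 264*q + 136)/(144*q^6 + 228*q^4 - 384*q^3 + 72*q^2 - 272*q + 289), Gamma_qpq = (96*q^4 - 288*q^3 + 128*q^2 + 64*q)/(144*q^6 + 228*q^4 - 384*q^3 + 72*q^2 - 272*q + 289), Gamma_qqq = (144*q^5 + 288*q^4 + 456*q^3 - 576*q^2 - 64*q)/(144*q^6 + 228*q^4 - 384*q^3 + 72*q^2 - 272*q + 289)

E = 17/4 - 4*q + 2*q^2; F = 2*q + 6*q^2 - 3*q^3; G = 17/4 + 9*q^4
Gamma^k_ij = (1/2) g^{kl} (d_i g_jl + d_j g_il - d_l g_ij), with g^inv = (1/(EG-F^2)) [[G, -F], [-F, E]]
first partials: E_p = 0, E_q = -4 + 4*q, F_p = 0, F_q = 2 + 12*q - 9*q^2, G_p = 0, G_q = 36*q^3
D = EG - F^2 = 289/16 - 17*q + (9/2)*q^2 - 24*q^3 + (57/4)*q^4 + 9*q^6
expanded: Gamma^p_pp = (G E_p - 2F F_p + F E_q)/(2D), Gamma^p_pq = (G E_q - F G_p)/(2D), Gamma^p_qq = (2G F_q - G G_p - F G_q)/(2D), Gamma^q_pp = (2E F_p - E E_q - F E_p)/(2D), Gamma^q_pq = (E G_p - F E_q)/(2D), Gamma^q_qq = (E G_q - 2F F_q + F G_p)/(2D); substitute and cancel common factors


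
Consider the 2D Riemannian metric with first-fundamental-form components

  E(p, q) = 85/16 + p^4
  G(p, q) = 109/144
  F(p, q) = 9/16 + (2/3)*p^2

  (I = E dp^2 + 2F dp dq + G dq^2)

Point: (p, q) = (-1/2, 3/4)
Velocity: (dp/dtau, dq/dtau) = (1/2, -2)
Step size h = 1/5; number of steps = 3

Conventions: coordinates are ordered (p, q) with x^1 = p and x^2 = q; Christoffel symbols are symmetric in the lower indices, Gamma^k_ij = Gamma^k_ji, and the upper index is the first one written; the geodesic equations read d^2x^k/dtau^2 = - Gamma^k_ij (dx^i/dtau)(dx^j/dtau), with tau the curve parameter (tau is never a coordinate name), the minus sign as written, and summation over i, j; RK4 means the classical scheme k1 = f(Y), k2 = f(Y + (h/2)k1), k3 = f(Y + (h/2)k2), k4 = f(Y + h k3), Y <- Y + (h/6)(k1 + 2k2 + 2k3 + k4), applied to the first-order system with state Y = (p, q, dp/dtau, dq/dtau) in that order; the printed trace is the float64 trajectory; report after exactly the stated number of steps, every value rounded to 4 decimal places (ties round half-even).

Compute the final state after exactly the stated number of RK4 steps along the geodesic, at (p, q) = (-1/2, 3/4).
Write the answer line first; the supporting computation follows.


Answer: p = -0.2032, q = -0.4158, dp/dtau = 0.4906, dq/dtau = -1.9007

f(Y) = (dp/dtau, dq/dtau, -Gamma^p_ij Y'^i Y'^j, -Gamma^q_ij Y'^i Y'^j) with the Gammas evaluated at the stage position; h = 0.200000; intermediate values shown to 6 dp
step 0: p = -0.5000, q = 0.7500, dp/dtau = 0.5000, dq/dtau = -2.0000
step 1:
  k1: at (p, q) = (-0.500000, 0.750000), (dp/dtau, dq/dtau) = (0.500000, -2.000000); Gamma_ppp = 0.083937, Gamma_ppq = 0.000000, Gamma_pqq = 0.000000, Gamma_qpp = -0.961590, Gamma_qpq = 0.000000, Gamma_qqq = 0.000000; k1 = (0.500000, -2.000000, -0.020984, 0.240398)
  k2: at (p, q) = (-0.450000, 0.550000), (dp/dtau, dq/dtau) = (0.497902, -1.975960); Gamma_ppp = 0.078677, Gamma_ppq = 0.000000, Gamma_pqq = 0.000000, Gamma_qpp = -0.865159, Gamma_qpq = 0.000000, Gamma_qqq = 0.000000; k2 = (0.497902, -1.975960, -0.019505, 0.214478)
  k3: at (p, q) = (-0.450210, 0.552404), (dp/dtau, dq/dtau) = (0.498050, -1.978552); Gamma_ppp = 0.078701, Gamma_ppq = 0.000000, Gamma_pqq = 0.000000, Gamma_qpp = -0.865564, Gamma_qpq = 0.000000, Gamma_qqq = 0.000000; k3 = (0.498050, -1.978552, -0.019522, 0.214706)
  k4: at (p, q) = (-0.400390, 0.354290), (dp/dtau, dq/dtau) = (0.496096, -1.957059); Gamma_ppp = 0.072419, Gamma_ppq = 0.000000, Gamma_pqq = 0.000000, Gamma_qpp = -0.769315, Gamma_qpq = 0.000000, Gamma_qqq = 0.000000; k4 = (0.496096, -1.957059, -0.017823, 0.189337)
  Y <- Y + (h/6)(k1 + 2k2 + 2k3 + k4): p = -0.4004, q = 0.3545, dp/dtau = 0.4961, dq/dtau = -1.9571
step 2:
  k1: at (p, q) = (-0.400400, 0.354464), (dp/dtau, dq/dtau) = (0.496105, -1.957063); Gamma_ppp = 0.072420, Gamma_ppq = 0.000000, Gamma_pqq = 0.000000, Gamma_qpp = -0.769334, Gamma_qpq = 0.000000, Gamma_qqq = 0.000000; k1 = (0.496105, -1.957063, -0.017824, 0.189348)
  k2: at (p, q) = (-0.350790, 0.158758), (dp/dtau, dq/dtau) = (0.494322, -1.938128); Gamma_ppp = 0.065273, Gamma_ppq = 0.000000, Gamma_pqq = 0.000000, Gamma_qpp = -0.673485, Gamma_qpq = 0.000000, Gamma_qqq = 0.000000; k2 = (0.494322, -1.938128, -0.015950, 0.164569)
  k3: at (p, q) = (-0.350968, 0.160651), (dp/dtau, dq/dtau) = (0.494510, -1.940606); Gamma_ppp = 0.065300, Gamma_ppq = 0.000000, Gamma_pqq = 0.000000, Gamma_qpp = -0.673829, Gamma_qpq = 0.000000, Gamma_qqq = 0.000000; k3 = (0.494510, -1.940606, -0.015969, 0.164778)
  k4: at (p, q) = (-0.301498, -0.033657), (dp/dtau, dq/dtau) = (0.492911, -1.924108); Gamma_ppp = 0.057428, Gamma_ppq = 0.000000, Gamma_pqq = 0.000000, Gamma_qpp = -0.578353, Gamma_qpq = 0.000000, Gamma_qqq = 0.000000; k4 = (0.492911, -1.924108, -0.013953, 0.140517)
  Y <- Y + (h/6)(k1 + 2k2 + 2k3 + k4): p = -0.3015, q = -0.0335, dp/dtau = 0.4929, dq/dtau = -1.9241
step 3:
  k1: at (p, q) = (-0.301511, -0.033491), (dp/dtau, dq/dtau) = (0.492918, -1.924111); Gamma_ppp = 0.057430, Gamma_ppq = 0.000000, Gamma_pqq = 0.000000, Gamma_qpp = -0.578377, Gamma_qpq = 0.000000, Gamma_qqq = 0.000000; k1 = (0.492918, -1.924111, -0.013954, 0.140527)
  k2: at (p, q) = (-0.252219, -0.225902), (dp/dtau, dq/dtau) = (0.491522, -1.910059); Gamma_ppp = 0.048966, Gamma_ppq = 0.000000, Gamma_pqq = 0.000000, Gamma_qpp = -0.483406, Gamma_qpq = 0.000000, Gamma_qqq = 0.000000; k2 = (0.491522, -1.910059, -0.011830, 0.116788)
  k3: at (p, q) = (-0.252359, -0.224497), (dp/dtau, dq/dtau) = (0.491735, -1.912432); Gamma_ppp = 0.048990, Gamma_ppq = 0.000000, Gamma_pqq = 0.000000, Gamma_qpp = -0.483675, Gamma_qpq = 0.000000, Gamma_qqq = 0.000000; k3 = (0.491735, -1.912432, -0.011846, 0.116954)
  k4: at (p, q) = (-0.203164, -0.415977), (dp/dtau, dq/dtau) = (0.490548, -1.900720); Gamma_ppp = 0.040042, Gamma_ppq = 0.000000, Gamma_pqq = 0.000000, Gamma_qpp = -0.389078, Gamma_qpq = 0.000000, Gamma_qqq = 0.000000; k4 = (0.490548, -1.900720, -0.009636, 0.093627)
  Y <- Y + (h/6)(k1 + 2k2 + 2k3 + k4): p = -0.2032, q = -0.4158, dp/dtau = 0.4906, dq/dtau = -1.9007


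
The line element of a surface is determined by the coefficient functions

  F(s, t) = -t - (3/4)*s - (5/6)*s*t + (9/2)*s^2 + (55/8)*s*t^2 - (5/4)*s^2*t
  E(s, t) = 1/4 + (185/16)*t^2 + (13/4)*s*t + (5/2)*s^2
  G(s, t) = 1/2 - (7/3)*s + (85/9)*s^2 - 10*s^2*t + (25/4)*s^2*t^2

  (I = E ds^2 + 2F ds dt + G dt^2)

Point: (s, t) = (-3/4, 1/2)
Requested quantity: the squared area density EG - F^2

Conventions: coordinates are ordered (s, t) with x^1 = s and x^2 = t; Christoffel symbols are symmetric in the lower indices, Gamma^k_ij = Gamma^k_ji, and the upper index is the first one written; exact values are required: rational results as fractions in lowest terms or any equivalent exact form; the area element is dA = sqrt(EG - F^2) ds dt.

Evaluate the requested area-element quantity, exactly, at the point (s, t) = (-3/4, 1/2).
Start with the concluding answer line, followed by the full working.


Answer: EG - F^2 = 280689/16384

E = 213/64, F = 81/64, G = 1441/256; EG - F^2 = 280689/16384


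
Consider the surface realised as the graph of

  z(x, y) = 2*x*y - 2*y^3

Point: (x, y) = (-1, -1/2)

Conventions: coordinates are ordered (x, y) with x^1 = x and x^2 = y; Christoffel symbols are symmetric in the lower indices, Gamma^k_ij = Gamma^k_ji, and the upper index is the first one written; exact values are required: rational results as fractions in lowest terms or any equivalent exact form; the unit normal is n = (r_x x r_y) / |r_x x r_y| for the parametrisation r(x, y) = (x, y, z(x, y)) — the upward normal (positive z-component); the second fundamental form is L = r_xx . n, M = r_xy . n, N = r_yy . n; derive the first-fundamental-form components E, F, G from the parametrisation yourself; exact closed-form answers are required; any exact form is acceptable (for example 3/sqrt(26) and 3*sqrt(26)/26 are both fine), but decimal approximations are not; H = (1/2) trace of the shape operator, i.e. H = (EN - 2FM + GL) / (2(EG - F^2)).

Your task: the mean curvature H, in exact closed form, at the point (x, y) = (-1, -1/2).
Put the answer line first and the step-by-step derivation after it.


Answer: H = -8*sqrt(57)/3249

z_x = -1, z_y = -7/2, z_xx = 0, z_xy = 2, z_yy = 6
E = 2, F = 7/2, G = 53/4; answer radicand W^2 = 57/4
unnormalised second-form numerators: l = 0, m = 2, n = 6; L = l/sqrt(57/4), and similarly M = m/sqrt(W^2), N = n/sqrt(W^2)
H = (E*n - 2*F*m + G*l) / (2*(EG - F^2)*sqrt(W^2)); E*n - 2*F*m + G*l = -2, EG - F^2 = 57/4, so H = (-4/57)/sqrt(57/4)


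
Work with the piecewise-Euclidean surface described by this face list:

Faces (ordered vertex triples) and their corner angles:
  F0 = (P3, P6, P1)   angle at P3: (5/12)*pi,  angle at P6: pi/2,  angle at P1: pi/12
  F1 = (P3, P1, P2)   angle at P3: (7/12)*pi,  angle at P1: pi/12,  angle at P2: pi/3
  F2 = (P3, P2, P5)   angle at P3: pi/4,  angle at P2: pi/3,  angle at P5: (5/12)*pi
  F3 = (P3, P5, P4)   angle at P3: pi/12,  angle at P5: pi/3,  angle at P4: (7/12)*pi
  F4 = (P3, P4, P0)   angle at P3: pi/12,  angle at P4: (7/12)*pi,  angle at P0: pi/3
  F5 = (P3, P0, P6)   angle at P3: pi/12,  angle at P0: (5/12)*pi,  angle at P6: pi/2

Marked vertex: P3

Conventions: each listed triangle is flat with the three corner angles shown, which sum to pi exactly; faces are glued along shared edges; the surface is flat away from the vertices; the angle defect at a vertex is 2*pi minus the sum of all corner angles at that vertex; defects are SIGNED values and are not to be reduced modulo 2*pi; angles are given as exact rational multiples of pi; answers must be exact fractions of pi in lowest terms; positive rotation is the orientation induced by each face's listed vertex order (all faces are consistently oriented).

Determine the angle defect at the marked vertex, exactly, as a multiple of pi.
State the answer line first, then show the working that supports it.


Answer: defect(P3) = pi/2

Sum of corner angles at P3: (3/2)*pi
defect = 2*pi - (3/2)*pi


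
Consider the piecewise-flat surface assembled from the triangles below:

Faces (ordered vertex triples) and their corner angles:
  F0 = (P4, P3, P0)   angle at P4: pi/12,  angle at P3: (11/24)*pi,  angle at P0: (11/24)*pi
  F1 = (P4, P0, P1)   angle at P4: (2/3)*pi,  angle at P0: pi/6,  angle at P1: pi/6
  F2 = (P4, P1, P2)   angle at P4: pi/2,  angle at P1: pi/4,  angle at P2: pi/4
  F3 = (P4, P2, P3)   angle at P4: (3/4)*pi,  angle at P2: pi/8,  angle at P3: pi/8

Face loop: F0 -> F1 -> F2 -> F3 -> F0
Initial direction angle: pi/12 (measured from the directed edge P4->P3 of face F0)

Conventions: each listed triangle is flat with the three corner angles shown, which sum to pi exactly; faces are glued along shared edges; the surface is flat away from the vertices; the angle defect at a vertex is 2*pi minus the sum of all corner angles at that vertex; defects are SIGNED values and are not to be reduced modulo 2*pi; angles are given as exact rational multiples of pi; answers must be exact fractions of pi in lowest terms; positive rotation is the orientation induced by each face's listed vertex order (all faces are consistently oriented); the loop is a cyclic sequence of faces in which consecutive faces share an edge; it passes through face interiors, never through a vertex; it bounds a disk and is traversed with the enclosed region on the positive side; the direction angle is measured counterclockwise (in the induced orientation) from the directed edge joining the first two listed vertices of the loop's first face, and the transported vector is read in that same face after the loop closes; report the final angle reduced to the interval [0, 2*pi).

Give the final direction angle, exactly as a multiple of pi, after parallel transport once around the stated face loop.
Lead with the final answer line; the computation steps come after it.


Answer: final direction angle = pi/12

enclosed vertex P4: corner angles sum to 2*pi, defect = 2*pi - 2*pi = 0
adding the enclosed defects to the starting angle (mod 2*pi, induced orientation) gives the holonomy
final angle = pi/12 + 0 = pi/12 (mod 2*pi)


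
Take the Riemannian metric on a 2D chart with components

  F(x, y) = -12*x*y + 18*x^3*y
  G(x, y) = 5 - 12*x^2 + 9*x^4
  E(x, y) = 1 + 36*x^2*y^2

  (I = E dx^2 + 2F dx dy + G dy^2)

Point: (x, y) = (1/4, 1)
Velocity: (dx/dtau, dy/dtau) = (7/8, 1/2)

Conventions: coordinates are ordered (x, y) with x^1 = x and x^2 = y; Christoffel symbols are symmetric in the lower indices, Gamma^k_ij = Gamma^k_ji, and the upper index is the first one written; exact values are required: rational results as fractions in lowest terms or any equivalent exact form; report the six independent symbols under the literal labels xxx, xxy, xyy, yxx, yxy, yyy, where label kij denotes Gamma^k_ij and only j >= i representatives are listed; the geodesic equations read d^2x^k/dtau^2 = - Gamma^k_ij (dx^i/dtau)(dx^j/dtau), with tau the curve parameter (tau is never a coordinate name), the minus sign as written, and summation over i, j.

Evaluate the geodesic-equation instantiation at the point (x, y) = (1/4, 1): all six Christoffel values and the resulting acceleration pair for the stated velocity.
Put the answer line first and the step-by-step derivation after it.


Answer: Gamma_xxx = 2304/1673, Gamma_xxy = 576/1673, Gamma_xyy = 0, Gamma_yxx = -2784/1673, Gamma_yxy = -696/1673, Gamma_yyy = 0; accelerations (d^2x/dtau^2, d^2y/dtau^2) = (-324/239, 783/478)

E = 13/4, F = -87/32, G = 1097/256 at the point
E_x = 18, E_y = 9/2, F_x = -69/8, F_y = -87/32, G_x = -87/16, G_y = 0
EG - F^2 = 1673/256;  g^inv = (256/1673) * [[1097/256, 87/32], [87/32, 13/4]]
first-kind symbols [ij,l] = (1/2)(d_i g_jl + d_j g_il - d_l g_ij): [xx,x] = E_x/2 = 9, [xx,y] = F_x - E_y/2 = -87/8, [xy,x] = E_y/2 = 9/4, [xy,y] = G_x/2 = -87/32, [yy,x] = F_y - G_x/2 = 0, [yy,y] = G_y/2 = 0
Gamma^x_ij = (G*[ij,x] - F*[ij,y])/(EG - F^2), Gamma^y_ij = (E*[ij,y] - F*[ij,x])/(EG - F^2)
Gamma_xxx = 2304/1673, Gamma_xxy = 576/1673, Gamma_xyy = 0, Gamma_yxx = -2784/1673, Gamma_yxy = -696/1673, Gamma_yyy = 0
d^2x/dtau^2 = -(Gamma_xxx*(7/8)^2 + 2*Gamma_xxy*(7/8)*(1/2) + Gamma_xyy*(1/2)^2) = -324/239
d^2y/dtau^2 = -(Gamma_yxx*(7/8)^2 + 2*Gamma_yxy*(7/8)*(1/2) + Gamma_yyy*(1/2)^2) = 783/478


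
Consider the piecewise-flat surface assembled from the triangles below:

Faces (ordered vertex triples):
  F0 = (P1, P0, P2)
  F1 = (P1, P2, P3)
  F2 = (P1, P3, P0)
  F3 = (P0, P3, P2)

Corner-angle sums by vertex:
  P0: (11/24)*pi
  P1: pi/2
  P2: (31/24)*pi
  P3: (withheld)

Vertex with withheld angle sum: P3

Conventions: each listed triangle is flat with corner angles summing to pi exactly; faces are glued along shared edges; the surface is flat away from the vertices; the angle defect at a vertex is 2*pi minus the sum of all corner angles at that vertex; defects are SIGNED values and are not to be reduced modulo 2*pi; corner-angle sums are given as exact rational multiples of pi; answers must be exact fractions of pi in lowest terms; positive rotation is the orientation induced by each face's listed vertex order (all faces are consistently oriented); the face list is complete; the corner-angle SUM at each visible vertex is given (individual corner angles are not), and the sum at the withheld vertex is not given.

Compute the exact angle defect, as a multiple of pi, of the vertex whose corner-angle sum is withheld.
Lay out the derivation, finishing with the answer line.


V = 4, E = 6, F = 4; chi = V - E + F = 2
Gauss-Bonnet: total defect = 2*pi*chi = 4*pi; visible defects sum to (15/4)*pi

Answer: defect(P3) = pi/4
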